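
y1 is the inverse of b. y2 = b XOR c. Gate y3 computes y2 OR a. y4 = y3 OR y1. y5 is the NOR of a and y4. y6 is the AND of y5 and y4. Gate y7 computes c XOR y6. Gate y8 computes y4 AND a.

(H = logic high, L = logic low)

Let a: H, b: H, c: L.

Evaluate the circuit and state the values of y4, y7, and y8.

y4 = H, y7 = L, y8 = H

y1 = NOT b = NOT H = L
y2 = b XOR c = H XOR L = H
y3 = y2 OR a = H OR H = H
y4 = y3 OR y1 = H OR L = H
y5 = a NOR y4 = H NOR H = L
y6 = y5 AND y4 = L AND H = L
y7 = c XOR y6 = L XOR L = L
y8 = y4 AND a = H AND H = H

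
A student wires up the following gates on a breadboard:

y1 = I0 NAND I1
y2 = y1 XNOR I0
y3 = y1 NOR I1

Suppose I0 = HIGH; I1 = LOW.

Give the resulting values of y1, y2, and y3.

y1 = HIGH, y2 = HIGH, y3 = LOW

y1 = I0 NAND I1 = HIGH NAND LOW = HIGH
y2 = y1 XNOR I0 = HIGH XNOR HIGH = HIGH
y3 = y1 NOR I1 = HIGH NOR LOW = LOW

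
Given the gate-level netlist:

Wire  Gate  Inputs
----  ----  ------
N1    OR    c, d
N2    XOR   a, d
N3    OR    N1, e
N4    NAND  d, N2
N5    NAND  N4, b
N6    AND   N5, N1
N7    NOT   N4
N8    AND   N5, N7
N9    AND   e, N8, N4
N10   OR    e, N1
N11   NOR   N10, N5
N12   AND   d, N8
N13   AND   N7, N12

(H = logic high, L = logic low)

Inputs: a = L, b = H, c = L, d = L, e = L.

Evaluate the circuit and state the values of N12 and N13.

N12 = L, N13 = L

N2 = a XOR d = L XOR L = L
N4 = d NAND N2 = L NAND L = H
N5 = N4 NAND b = H NAND H = L
N7 = NOT N4 = NOT H = L
N8 = N5 AND N7 = L AND L = L
N12 = d AND N8 = L AND L = L
N13 = N7 AND N12 = L AND L = L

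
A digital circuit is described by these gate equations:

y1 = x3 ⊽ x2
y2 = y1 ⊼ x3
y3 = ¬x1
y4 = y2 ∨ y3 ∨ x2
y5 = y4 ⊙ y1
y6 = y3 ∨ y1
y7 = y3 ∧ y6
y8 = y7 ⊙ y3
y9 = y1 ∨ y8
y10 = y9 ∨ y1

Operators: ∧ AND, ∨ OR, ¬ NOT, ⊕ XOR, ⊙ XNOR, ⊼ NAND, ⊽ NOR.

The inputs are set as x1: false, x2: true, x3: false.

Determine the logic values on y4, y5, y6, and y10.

y4 = true, y5 = false, y6 = true, y10 = true

y1 = x3 NOR x2 = false NOR true = false
y2 = y1 NAND x3 = false NAND false = true
y3 = NOT x1 = NOT false = true
y4 = y2 OR y3 OR x2 = true OR true OR true = true
y5 = y4 XNOR y1 = true XNOR false = false
y6 = y3 OR y1 = true OR false = true
y7 = y3 AND y6 = true AND true = true
y8 = y7 XNOR y3 = true XNOR true = true
y9 = y1 OR y8 = false OR true = true
y10 = y9 OR y1 = true OR false = true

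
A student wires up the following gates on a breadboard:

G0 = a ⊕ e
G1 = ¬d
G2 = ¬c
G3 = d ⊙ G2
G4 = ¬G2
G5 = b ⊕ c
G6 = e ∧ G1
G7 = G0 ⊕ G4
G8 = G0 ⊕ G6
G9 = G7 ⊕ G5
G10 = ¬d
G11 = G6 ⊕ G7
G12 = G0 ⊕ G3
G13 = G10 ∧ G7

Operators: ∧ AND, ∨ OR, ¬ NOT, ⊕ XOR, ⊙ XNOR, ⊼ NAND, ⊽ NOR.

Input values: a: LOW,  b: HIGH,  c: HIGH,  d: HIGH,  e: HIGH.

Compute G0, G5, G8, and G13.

G0 = a XOR e = LOW XOR HIGH = HIGH
G1 = NOT d = NOT HIGH = LOW
G2 = NOT c = NOT HIGH = LOW
G4 = NOT G2 = NOT LOW = HIGH
G5 = b XOR c = HIGH XOR HIGH = LOW
G6 = e AND G1 = HIGH AND LOW = LOW
G7 = G0 XOR G4 = HIGH XOR HIGH = LOW
G8 = G0 XOR G6 = HIGH XOR LOW = HIGH
G10 = NOT d = NOT HIGH = LOW
G13 = G10 AND G7 = LOW AND LOW = LOW

G0 = HIGH, G5 = LOW, G8 = HIGH, G13 = LOW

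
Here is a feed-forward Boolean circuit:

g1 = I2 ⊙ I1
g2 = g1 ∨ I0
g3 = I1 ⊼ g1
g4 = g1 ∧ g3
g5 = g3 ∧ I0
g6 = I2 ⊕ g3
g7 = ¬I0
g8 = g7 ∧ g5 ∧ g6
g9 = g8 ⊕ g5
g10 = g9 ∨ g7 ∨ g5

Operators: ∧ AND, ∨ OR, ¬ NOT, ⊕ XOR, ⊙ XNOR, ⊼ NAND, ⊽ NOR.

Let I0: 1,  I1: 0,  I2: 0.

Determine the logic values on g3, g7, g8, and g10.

g3 = 1, g7 = 0, g8 = 0, g10 = 1

g1 = I2 XNOR I1 = 0 XNOR 0 = 1
g3 = I1 NAND g1 = 0 NAND 1 = 1
g5 = g3 AND I0 = 1 AND 1 = 1
g6 = I2 XOR g3 = 0 XOR 1 = 1
g7 = NOT I0 = NOT 1 = 0
g8 = g7 AND g5 AND g6 = 0 AND 1 AND 1 = 0
g9 = g8 XOR g5 = 0 XOR 1 = 1
g10 = g9 OR g7 OR g5 = 1 OR 0 OR 1 = 1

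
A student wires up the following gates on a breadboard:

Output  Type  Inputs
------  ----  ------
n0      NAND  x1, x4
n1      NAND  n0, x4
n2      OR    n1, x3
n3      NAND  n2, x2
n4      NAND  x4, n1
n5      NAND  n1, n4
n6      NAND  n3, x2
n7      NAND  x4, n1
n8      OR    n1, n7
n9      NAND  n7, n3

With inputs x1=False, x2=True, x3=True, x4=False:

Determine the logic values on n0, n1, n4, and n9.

n0 = x1 NAND x4 = False NAND False = True
n1 = n0 NAND x4 = True NAND False = True
n2 = n1 OR x3 = True OR True = True
n3 = n2 NAND x2 = True NAND True = False
n4 = x4 NAND n1 = False NAND True = True
n7 = x4 NAND n1 = False NAND True = True
n9 = n7 NAND n3 = True NAND False = True

n0 = True, n1 = True, n4 = True, n9 = True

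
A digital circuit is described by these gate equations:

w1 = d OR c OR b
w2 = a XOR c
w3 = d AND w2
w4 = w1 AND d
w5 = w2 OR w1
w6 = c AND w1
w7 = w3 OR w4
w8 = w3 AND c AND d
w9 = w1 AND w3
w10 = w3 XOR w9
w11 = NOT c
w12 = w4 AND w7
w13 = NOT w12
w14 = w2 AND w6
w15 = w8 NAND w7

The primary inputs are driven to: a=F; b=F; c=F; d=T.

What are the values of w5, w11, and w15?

w5 = T  w11 = T  w15 = T

w1 = d OR c OR b = T OR F OR F = T
w2 = a XOR c = F XOR F = F
w3 = d AND w2 = T AND F = F
w4 = w1 AND d = T AND T = T
w5 = w2 OR w1 = F OR T = T
w7 = w3 OR w4 = F OR T = T
w8 = w3 AND c AND d = F AND F AND T = F
w11 = NOT c = NOT F = T
w15 = w8 NAND w7 = F NAND T = T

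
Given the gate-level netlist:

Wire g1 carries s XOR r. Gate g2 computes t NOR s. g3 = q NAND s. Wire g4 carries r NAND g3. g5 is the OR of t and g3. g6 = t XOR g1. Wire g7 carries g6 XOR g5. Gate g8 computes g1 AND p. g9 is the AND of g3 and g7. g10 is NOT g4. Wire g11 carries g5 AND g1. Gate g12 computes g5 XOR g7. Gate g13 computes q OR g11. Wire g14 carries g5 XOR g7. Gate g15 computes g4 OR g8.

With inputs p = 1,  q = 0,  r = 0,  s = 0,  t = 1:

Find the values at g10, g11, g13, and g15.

g1 = s XOR r = 0 XOR 0 = 0
g3 = q NAND s = 0 NAND 0 = 1
g4 = r NAND g3 = 0 NAND 1 = 1
g5 = t OR g3 = 1 OR 1 = 1
g8 = g1 AND p = 0 AND 1 = 0
g10 = NOT g4 = NOT 1 = 0
g11 = g5 AND g1 = 1 AND 0 = 0
g13 = q OR g11 = 0 OR 0 = 0
g15 = g4 OR g8 = 1 OR 0 = 1

g10 = 0, g11 = 0, g13 = 0, g15 = 1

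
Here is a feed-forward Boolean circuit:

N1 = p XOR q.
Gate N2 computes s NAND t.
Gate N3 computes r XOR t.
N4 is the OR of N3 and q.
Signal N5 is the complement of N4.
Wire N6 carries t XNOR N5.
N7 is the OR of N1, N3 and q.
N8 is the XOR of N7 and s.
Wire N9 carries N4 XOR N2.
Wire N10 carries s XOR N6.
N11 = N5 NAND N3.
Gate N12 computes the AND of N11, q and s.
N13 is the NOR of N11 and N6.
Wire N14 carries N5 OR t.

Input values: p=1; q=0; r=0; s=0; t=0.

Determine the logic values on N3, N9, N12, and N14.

N3 = 0  N9 = 1  N12 = 0  N14 = 1

N2 = s NAND t = 0 NAND 0 = 1
N3 = r XOR t = 0 XOR 0 = 0
N4 = N3 OR q = 0 OR 0 = 0
N5 = NOT N4 = NOT 0 = 1
N9 = N4 XOR N2 = 0 XOR 1 = 1
N11 = N5 NAND N3 = 1 NAND 0 = 1
N12 = N11 AND q AND s = 1 AND 0 AND 0 = 0
N14 = N5 OR t = 1 OR 0 = 1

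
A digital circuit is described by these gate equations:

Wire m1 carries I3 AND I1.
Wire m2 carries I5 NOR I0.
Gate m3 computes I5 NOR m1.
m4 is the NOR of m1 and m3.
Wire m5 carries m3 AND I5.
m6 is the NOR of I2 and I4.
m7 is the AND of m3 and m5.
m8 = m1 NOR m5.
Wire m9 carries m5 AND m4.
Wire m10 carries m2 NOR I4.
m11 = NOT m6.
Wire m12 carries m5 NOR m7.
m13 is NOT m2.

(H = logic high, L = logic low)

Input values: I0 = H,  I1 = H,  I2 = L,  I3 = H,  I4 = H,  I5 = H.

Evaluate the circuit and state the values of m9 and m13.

m9 = L  m13 = H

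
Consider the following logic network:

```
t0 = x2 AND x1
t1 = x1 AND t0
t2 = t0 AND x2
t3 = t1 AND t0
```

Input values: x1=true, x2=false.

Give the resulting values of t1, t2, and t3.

t1 = false; t2 = false; t3 = false

t0 = x2 AND x1 = false AND true = false
t1 = x1 AND t0 = true AND false = false
t2 = t0 AND x2 = false AND false = false
t3 = t1 AND t0 = false AND false = false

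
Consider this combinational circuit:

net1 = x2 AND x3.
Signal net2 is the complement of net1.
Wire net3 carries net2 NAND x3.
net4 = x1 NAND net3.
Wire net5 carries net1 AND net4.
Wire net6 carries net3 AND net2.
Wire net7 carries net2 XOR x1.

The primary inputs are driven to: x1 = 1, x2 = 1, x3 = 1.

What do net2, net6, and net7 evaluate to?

net2 = 0  net6 = 0  net7 = 1

net1 = x2 AND x3 = 1 AND 1 = 1
net2 = NOT net1 = NOT 1 = 0
net3 = net2 NAND x3 = 0 NAND 1 = 1
net6 = net3 AND net2 = 1 AND 0 = 0
net7 = net2 XOR x1 = 0 XOR 1 = 1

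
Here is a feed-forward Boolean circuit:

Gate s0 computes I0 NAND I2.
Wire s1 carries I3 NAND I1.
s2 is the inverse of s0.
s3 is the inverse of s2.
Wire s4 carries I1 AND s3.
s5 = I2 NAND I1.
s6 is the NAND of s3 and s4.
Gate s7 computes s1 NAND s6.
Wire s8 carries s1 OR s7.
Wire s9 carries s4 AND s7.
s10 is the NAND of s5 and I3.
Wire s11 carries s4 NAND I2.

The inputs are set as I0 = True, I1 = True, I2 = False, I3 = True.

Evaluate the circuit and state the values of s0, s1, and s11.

s0 = I0 NAND I2 = True NAND False = True
s1 = I3 NAND I1 = True NAND True = False
s2 = NOT s0 = NOT True = False
s3 = NOT s2 = NOT False = True
s4 = I1 AND s3 = True AND True = True
s11 = s4 NAND I2 = True NAND False = True

s0 = True, s1 = False, s11 = True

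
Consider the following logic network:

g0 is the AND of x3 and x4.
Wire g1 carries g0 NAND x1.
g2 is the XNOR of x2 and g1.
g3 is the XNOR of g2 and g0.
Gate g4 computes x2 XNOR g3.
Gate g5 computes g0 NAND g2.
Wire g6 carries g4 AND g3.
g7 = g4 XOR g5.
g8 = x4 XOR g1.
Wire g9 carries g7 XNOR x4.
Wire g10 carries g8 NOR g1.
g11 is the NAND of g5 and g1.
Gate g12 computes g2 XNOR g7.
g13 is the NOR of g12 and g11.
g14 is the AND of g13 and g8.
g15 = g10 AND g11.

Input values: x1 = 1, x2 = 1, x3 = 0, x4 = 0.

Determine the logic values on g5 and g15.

g0 = x3 AND x4 = 0 AND 0 = 0
g1 = g0 NAND x1 = 0 NAND 1 = 1
g2 = x2 XNOR g1 = 1 XNOR 1 = 1
g5 = g0 NAND g2 = 0 NAND 1 = 1
g8 = x4 XOR g1 = 0 XOR 1 = 1
g10 = g8 NOR g1 = 1 NOR 1 = 0
g11 = g5 NAND g1 = 1 NAND 1 = 0
g15 = g10 AND g11 = 0 AND 0 = 0

g5 = 1  g15 = 0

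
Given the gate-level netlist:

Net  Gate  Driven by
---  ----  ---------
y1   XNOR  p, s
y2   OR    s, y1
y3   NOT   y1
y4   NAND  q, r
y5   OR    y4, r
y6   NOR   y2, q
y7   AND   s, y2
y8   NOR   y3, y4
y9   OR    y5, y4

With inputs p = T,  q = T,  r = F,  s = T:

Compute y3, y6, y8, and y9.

y3 = F; y6 = F; y8 = F; y9 = T

y1 = p XNOR s = T XNOR T = T
y2 = s OR y1 = T OR T = T
y3 = NOT y1 = NOT T = F
y4 = q NAND r = T NAND F = T
y5 = y4 OR r = T OR F = T
y6 = y2 NOR q = T NOR T = F
y8 = y3 NOR y4 = F NOR T = F
y9 = y5 OR y4 = T OR T = T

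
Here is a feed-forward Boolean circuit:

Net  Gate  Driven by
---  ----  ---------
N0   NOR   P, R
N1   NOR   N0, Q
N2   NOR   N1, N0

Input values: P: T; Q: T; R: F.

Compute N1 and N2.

N0 = P NOR R = T NOR F = F
N1 = N0 NOR Q = F NOR T = F
N2 = N1 NOR N0 = F NOR F = T

N1 = F, N2 = T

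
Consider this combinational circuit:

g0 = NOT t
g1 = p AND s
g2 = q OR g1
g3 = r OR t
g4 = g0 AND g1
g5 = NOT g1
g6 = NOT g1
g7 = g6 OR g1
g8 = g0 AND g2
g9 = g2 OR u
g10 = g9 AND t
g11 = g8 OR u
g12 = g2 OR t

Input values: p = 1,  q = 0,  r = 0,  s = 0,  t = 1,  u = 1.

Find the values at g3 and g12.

g3 = 1  g12 = 1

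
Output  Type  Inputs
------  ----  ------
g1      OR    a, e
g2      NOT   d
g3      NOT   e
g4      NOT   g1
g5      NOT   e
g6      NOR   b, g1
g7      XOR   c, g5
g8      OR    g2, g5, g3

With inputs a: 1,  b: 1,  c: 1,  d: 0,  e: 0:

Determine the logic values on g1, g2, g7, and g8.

g1 = 1  g2 = 1  g7 = 0  g8 = 1

g1 = a OR e = 1 OR 0 = 1
g2 = NOT d = NOT 0 = 1
g3 = NOT e = NOT 0 = 1
g5 = NOT e = NOT 0 = 1
g7 = c XOR g5 = 1 XOR 1 = 0
g8 = g2 OR g5 OR g3 = 1 OR 1 OR 1 = 1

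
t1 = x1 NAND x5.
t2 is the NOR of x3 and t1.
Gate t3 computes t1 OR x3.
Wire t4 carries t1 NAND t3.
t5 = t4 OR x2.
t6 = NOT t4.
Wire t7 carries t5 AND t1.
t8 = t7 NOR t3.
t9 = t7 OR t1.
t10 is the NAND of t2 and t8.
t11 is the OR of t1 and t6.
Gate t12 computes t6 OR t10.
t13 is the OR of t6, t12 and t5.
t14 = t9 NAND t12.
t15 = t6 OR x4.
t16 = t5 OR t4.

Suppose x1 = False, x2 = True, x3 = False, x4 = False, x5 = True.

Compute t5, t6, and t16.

t5 = True; t6 = True; t16 = True

t1 = x1 NAND x5 = False NAND True = True
t3 = t1 OR x3 = True OR False = True
t4 = t1 NAND t3 = True NAND True = False
t5 = t4 OR x2 = False OR True = True
t6 = NOT t4 = NOT False = True
t16 = t5 OR t4 = True OR False = True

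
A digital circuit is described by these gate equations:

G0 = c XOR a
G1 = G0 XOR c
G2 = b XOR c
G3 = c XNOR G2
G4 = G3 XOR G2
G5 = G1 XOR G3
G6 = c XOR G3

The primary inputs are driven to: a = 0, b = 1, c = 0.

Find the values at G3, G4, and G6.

G2 = b XOR c = 1 XOR 0 = 1
G3 = c XNOR G2 = 0 XNOR 1 = 0
G4 = G3 XOR G2 = 0 XOR 1 = 1
G6 = c XOR G3 = 0 XOR 0 = 0

G3 = 0  G4 = 1  G6 = 0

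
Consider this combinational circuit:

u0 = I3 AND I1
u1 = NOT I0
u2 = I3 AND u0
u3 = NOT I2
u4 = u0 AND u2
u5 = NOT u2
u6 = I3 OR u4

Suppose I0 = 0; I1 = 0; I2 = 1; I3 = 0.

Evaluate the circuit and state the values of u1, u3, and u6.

u1 = 1, u3 = 0, u6 = 0

u0 = I3 AND I1 = 0 AND 0 = 0
u1 = NOT I0 = NOT 0 = 1
u2 = I3 AND u0 = 0 AND 0 = 0
u3 = NOT I2 = NOT 1 = 0
u4 = u0 AND u2 = 0 AND 0 = 0
u6 = I3 OR u4 = 0 OR 0 = 0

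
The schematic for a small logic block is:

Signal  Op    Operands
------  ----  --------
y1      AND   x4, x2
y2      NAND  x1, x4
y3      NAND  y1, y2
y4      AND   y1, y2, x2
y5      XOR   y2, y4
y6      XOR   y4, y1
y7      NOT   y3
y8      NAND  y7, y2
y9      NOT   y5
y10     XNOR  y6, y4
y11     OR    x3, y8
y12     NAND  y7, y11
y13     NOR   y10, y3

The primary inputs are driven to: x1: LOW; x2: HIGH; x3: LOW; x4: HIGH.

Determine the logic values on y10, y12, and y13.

y1 = x4 AND x2 = HIGH AND HIGH = HIGH
y2 = x1 NAND x4 = LOW NAND HIGH = HIGH
y3 = y1 NAND y2 = HIGH NAND HIGH = LOW
y4 = y1 AND y2 AND x2 = HIGH AND HIGH AND HIGH = HIGH
y6 = y4 XOR y1 = HIGH XOR HIGH = LOW
y7 = NOT y3 = NOT LOW = HIGH
y8 = y7 NAND y2 = HIGH NAND HIGH = LOW
y10 = y6 XNOR y4 = LOW XNOR HIGH = LOW
y11 = x3 OR y8 = LOW OR LOW = LOW
y12 = y7 NAND y11 = HIGH NAND LOW = HIGH
y13 = y10 NOR y3 = LOW NOR LOW = HIGH

y10 = LOW; y12 = HIGH; y13 = HIGH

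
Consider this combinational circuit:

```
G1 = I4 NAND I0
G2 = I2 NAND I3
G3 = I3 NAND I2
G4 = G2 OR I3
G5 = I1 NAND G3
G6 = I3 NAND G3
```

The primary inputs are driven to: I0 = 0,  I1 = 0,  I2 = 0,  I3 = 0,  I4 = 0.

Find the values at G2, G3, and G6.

G2 = 1, G3 = 1, G6 = 1

G2 = I2 NAND I3 = 0 NAND 0 = 1
G3 = I3 NAND I2 = 0 NAND 0 = 1
G6 = I3 NAND G3 = 0 NAND 1 = 1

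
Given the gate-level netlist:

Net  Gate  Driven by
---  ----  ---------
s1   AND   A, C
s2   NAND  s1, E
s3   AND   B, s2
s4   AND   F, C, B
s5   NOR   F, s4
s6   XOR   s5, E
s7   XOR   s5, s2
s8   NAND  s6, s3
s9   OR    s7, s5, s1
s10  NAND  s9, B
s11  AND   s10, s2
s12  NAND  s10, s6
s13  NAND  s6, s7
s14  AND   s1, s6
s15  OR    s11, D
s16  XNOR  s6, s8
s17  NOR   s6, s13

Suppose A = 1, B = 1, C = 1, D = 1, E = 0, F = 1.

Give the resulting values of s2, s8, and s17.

s1 = A AND C = 1 AND 1 = 1
s2 = s1 NAND E = 1 NAND 0 = 1
s3 = B AND s2 = 1 AND 1 = 1
s4 = F AND C AND B = 1 AND 1 AND 1 = 1
s5 = F NOR s4 = 1 NOR 1 = 0
s6 = s5 XOR E = 0 XOR 0 = 0
s7 = s5 XOR s2 = 0 XOR 1 = 1
s8 = s6 NAND s3 = 0 NAND 1 = 1
s13 = s6 NAND s7 = 0 NAND 1 = 1
s17 = s6 NOR s13 = 0 NOR 1 = 0

s2 = 1, s8 = 1, s17 = 0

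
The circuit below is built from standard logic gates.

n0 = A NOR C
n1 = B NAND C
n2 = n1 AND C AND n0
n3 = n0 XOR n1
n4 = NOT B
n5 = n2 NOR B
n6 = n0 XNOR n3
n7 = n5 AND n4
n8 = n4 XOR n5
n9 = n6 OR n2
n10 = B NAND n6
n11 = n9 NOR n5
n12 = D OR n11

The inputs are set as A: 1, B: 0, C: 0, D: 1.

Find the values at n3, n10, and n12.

n0 = A NOR C = 1 NOR 0 = 0
n1 = B NAND C = 0 NAND 0 = 1
n2 = n1 AND C AND n0 = 1 AND 0 AND 0 = 0
n3 = n0 XOR n1 = 0 XOR 1 = 1
n5 = n2 NOR B = 0 NOR 0 = 1
n6 = n0 XNOR n3 = 0 XNOR 1 = 0
n9 = n6 OR n2 = 0 OR 0 = 0
n10 = B NAND n6 = 0 NAND 0 = 1
n11 = n9 NOR n5 = 0 NOR 1 = 0
n12 = D OR n11 = 1 OR 0 = 1

n3 = 1  n10 = 1  n12 = 1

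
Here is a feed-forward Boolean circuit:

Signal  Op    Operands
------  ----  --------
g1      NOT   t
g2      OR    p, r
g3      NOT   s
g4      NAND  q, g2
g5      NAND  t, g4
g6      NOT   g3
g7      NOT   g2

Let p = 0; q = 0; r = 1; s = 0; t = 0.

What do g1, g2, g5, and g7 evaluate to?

g1 = NOT t = NOT 0 = 1
g2 = p OR r = 0 OR 1 = 1
g4 = q NAND g2 = 0 NAND 1 = 1
g5 = t NAND g4 = 0 NAND 1 = 1
g7 = NOT g2 = NOT 1 = 0

g1 = 1; g2 = 1; g5 = 1; g7 = 0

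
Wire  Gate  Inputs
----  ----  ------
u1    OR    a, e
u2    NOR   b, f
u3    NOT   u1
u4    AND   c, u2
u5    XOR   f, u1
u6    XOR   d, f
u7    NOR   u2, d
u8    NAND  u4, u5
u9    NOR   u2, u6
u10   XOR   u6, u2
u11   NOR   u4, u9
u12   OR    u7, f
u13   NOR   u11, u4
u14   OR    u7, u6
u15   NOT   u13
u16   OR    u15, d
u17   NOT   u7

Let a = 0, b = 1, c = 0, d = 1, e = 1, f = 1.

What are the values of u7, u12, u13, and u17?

u7 = 0, u12 = 1, u13 = 1, u17 = 1

u2 = b NOR f = 1 NOR 1 = 0
u4 = c AND u2 = 0 AND 0 = 0
u6 = d XOR f = 1 XOR 1 = 0
u7 = u2 NOR d = 0 NOR 1 = 0
u9 = u2 NOR u6 = 0 NOR 0 = 1
u11 = u4 NOR u9 = 0 NOR 1 = 0
u12 = u7 OR f = 0 OR 1 = 1
u13 = u11 NOR u4 = 0 NOR 0 = 1
u17 = NOT u7 = NOT 0 = 1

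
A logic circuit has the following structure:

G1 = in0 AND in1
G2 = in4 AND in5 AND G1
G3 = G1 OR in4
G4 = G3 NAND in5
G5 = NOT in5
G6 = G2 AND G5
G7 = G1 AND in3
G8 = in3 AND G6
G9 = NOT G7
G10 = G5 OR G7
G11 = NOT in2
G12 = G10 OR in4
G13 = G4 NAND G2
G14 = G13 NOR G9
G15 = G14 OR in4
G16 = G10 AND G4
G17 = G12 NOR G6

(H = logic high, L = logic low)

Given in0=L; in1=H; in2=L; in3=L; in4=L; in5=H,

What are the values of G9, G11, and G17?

G1 = in0 AND in1 = L AND H = L
G2 = in4 AND in5 AND G1 = L AND H AND L = L
G5 = NOT in5 = NOT H = L
G6 = G2 AND G5 = L AND L = L
G7 = G1 AND in3 = L AND L = L
G9 = NOT G7 = NOT L = H
G10 = G5 OR G7 = L OR L = L
G11 = NOT in2 = NOT L = H
G12 = G10 OR in4 = L OR L = L
G17 = G12 NOR G6 = L NOR L = H

G9 = H, G11 = H, G17 = H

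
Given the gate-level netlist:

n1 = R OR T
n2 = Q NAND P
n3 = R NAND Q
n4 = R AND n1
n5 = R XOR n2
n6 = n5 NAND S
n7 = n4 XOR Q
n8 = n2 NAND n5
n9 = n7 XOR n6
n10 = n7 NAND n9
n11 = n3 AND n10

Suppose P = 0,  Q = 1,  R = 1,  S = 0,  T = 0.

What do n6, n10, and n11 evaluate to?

n6 = 1; n10 = 1; n11 = 0

n1 = R OR T = 1 OR 0 = 1
n2 = Q NAND P = 1 NAND 0 = 1
n3 = R NAND Q = 1 NAND 1 = 0
n4 = R AND n1 = 1 AND 1 = 1
n5 = R XOR n2 = 1 XOR 1 = 0
n6 = n5 NAND S = 0 NAND 0 = 1
n7 = n4 XOR Q = 1 XOR 1 = 0
n9 = n7 XOR n6 = 0 XOR 1 = 1
n10 = n7 NAND n9 = 0 NAND 1 = 1
n11 = n3 AND n10 = 0 AND 1 = 0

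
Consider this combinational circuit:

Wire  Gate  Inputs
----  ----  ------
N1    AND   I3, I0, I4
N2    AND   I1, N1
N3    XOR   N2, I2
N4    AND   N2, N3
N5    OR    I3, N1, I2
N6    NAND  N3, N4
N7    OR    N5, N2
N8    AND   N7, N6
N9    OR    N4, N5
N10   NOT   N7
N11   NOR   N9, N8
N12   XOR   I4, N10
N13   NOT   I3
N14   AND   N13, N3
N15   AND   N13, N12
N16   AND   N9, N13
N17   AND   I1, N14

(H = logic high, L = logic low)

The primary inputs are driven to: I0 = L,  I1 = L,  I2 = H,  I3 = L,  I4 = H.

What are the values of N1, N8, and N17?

N1 = L; N8 = H; N17 = L

N1 = I3 AND I0 AND I4 = L AND L AND H = L
N2 = I1 AND N1 = L AND L = L
N3 = N2 XOR I2 = L XOR H = H
N4 = N2 AND N3 = L AND H = L
N5 = I3 OR N1 OR I2 = L OR L OR H = H
N6 = N3 NAND N4 = H NAND L = H
N7 = N5 OR N2 = H OR L = H
N8 = N7 AND N6 = H AND H = H
N13 = NOT I3 = NOT L = H
N14 = N13 AND N3 = H AND H = H
N17 = I1 AND N14 = L AND H = L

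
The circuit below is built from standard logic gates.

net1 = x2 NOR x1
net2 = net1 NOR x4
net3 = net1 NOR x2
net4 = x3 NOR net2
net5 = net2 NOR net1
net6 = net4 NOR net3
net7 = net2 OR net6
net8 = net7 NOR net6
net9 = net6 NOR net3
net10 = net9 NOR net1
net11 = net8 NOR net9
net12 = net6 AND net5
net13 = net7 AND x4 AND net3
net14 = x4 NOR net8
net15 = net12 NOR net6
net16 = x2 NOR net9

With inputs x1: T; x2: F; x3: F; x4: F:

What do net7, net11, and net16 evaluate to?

net1 = x2 NOR x1 = F NOR T = F
net2 = net1 NOR x4 = F NOR F = T
net3 = net1 NOR x2 = F NOR F = T
net4 = x3 NOR net2 = F NOR T = F
net6 = net4 NOR net3 = F NOR T = F
net7 = net2 OR net6 = T OR F = T
net8 = net7 NOR net6 = T NOR F = F
net9 = net6 NOR net3 = F NOR T = F
net11 = net8 NOR net9 = F NOR F = T
net16 = x2 NOR net9 = F NOR F = T

net7 = T; net11 = T; net16 = T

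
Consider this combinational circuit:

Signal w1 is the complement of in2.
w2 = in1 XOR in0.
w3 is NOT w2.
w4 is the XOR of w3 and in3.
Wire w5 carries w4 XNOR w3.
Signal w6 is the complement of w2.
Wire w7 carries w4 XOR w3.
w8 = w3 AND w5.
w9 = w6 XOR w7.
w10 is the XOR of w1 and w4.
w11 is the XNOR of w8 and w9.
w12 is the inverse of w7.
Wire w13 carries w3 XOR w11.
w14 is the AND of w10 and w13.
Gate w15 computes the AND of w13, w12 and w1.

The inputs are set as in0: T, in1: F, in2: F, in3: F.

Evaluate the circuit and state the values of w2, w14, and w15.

w1 = NOT in2 = NOT F = T
w2 = in1 XOR in0 = F XOR T = T
w3 = NOT w2 = NOT T = F
w4 = w3 XOR in3 = F XOR F = F
w5 = w4 XNOR w3 = F XNOR F = T
w6 = NOT w2 = NOT T = F
w7 = w4 XOR w3 = F XOR F = F
w8 = w3 AND w5 = F AND T = F
w9 = w6 XOR w7 = F XOR F = F
w10 = w1 XOR w4 = T XOR F = T
w11 = w8 XNOR w9 = F XNOR F = T
w12 = NOT w7 = NOT F = T
w13 = w3 XOR w11 = F XOR T = T
w14 = w10 AND w13 = T AND T = T
w15 = w13 AND w12 AND w1 = T AND T AND T = T

w2 = T  w14 = T  w15 = T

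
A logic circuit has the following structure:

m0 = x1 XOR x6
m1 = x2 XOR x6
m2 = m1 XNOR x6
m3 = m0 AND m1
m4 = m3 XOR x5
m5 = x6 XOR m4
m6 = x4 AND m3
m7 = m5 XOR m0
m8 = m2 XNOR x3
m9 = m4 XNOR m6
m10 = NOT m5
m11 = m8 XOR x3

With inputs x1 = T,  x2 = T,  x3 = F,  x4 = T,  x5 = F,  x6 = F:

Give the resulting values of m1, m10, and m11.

m1 = T; m10 = F; m11 = T

m0 = x1 XOR x6 = T XOR F = T
m1 = x2 XOR x6 = T XOR F = T
m2 = m1 XNOR x6 = T XNOR F = F
m3 = m0 AND m1 = T AND T = T
m4 = m3 XOR x5 = T XOR F = T
m5 = x6 XOR m4 = F XOR T = T
m8 = m2 XNOR x3 = F XNOR F = T
m10 = NOT m5 = NOT T = F
m11 = m8 XOR x3 = T XOR F = T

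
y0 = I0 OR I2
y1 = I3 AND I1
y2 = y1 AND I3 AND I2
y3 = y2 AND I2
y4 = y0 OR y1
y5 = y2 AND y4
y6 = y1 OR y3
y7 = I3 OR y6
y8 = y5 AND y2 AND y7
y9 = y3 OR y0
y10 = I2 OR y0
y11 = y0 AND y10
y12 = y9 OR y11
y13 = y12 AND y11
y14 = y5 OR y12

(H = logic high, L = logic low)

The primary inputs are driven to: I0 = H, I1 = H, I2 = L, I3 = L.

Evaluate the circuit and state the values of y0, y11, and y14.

y0 = I0 OR I2 = H OR L = H
y1 = I3 AND I1 = L AND H = L
y2 = y1 AND I3 AND I2 = L AND L AND L = L
y3 = y2 AND I2 = L AND L = L
y4 = y0 OR y1 = H OR L = H
y5 = y2 AND y4 = L AND H = L
y9 = y3 OR y0 = L OR H = H
y10 = I2 OR y0 = L OR H = H
y11 = y0 AND y10 = H AND H = H
y12 = y9 OR y11 = H OR H = H
y14 = y5 OR y12 = L OR H = H

y0 = H; y11 = H; y14 = H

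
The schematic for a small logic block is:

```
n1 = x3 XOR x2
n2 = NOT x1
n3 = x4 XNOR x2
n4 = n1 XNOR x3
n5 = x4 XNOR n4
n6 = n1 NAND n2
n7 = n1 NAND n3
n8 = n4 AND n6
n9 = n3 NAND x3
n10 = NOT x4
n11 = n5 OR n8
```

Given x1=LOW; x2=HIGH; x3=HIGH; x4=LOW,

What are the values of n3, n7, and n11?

n1 = x3 XOR x2 = HIGH XOR HIGH = LOW
n2 = NOT x1 = NOT LOW = HIGH
n3 = x4 XNOR x2 = LOW XNOR HIGH = LOW
n4 = n1 XNOR x3 = LOW XNOR HIGH = LOW
n5 = x4 XNOR n4 = LOW XNOR LOW = HIGH
n6 = n1 NAND n2 = LOW NAND HIGH = HIGH
n7 = n1 NAND n3 = LOW NAND LOW = HIGH
n8 = n4 AND n6 = LOW AND HIGH = LOW
n11 = n5 OR n8 = HIGH OR LOW = HIGH

n3 = LOW, n7 = HIGH, n11 = HIGH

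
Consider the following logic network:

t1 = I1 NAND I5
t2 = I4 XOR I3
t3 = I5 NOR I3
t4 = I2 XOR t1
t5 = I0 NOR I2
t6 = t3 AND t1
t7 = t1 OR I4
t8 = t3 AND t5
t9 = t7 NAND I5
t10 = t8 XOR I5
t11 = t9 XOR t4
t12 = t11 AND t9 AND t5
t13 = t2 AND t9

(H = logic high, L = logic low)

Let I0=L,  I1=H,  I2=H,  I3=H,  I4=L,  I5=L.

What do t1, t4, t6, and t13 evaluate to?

t1 = H, t4 = L, t6 = L, t13 = H

t1 = I1 NAND I5 = H NAND L = H
t2 = I4 XOR I3 = L XOR H = H
t3 = I5 NOR I3 = L NOR H = L
t4 = I2 XOR t1 = H XOR H = L
t6 = t3 AND t1 = L AND H = L
t7 = t1 OR I4 = H OR L = H
t9 = t7 NAND I5 = H NAND L = H
t13 = t2 AND t9 = H AND H = H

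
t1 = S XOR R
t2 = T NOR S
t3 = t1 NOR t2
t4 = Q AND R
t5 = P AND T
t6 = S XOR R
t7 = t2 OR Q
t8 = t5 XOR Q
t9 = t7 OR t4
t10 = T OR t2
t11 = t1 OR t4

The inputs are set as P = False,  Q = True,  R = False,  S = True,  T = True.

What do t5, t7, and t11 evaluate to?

t1 = S XOR R = True XOR False = True
t2 = T NOR S = True NOR True = False
t4 = Q AND R = True AND False = False
t5 = P AND T = False AND True = False
t7 = t2 OR Q = False OR True = True
t11 = t1 OR t4 = True OR False = True

t5 = False  t7 = True  t11 = True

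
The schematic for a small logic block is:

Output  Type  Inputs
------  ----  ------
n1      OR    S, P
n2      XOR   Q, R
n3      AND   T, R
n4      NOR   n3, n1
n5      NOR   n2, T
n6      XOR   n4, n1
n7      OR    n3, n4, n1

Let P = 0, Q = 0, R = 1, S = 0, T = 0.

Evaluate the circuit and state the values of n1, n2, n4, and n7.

n1 = 0; n2 = 1; n4 = 1; n7 = 1

n1 = S OR P = 0 OR 0 = 0
n2 = Q XOR R = 0 XOR 1 = 1
n3 = T AND R = 0 AND 1 = 0
n4 = n3 NOR n1 = 0 NOR 0 = 1
n7 = n3 OR n4 OR n1 = 0 OR 1 OR 0 = 1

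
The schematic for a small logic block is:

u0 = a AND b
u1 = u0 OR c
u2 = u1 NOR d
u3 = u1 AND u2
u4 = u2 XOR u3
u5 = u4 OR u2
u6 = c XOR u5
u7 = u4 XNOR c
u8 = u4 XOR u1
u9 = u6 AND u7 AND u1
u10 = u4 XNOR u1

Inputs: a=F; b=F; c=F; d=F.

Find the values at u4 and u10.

u4 = T, u10 = F

u0 = a AND b = F AND F = F
u1 = u0 OR c = F OR F = F
u2 = u1 NOR d = F NOR F = T
u3 = u1 AND u2 = F AND T = F
u4 = u2 XOR u3 = T XOR F = T
u10 = u4 XNOR u1 = T XNOR F = F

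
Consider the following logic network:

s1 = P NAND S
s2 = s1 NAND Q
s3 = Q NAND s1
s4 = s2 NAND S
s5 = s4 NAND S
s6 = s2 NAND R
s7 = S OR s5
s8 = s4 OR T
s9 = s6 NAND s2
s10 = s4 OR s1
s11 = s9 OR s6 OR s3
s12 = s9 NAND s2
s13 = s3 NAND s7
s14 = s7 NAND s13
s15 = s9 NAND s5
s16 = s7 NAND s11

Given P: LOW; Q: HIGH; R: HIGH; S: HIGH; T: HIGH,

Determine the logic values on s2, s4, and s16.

s2 = LOW, s4 = HIGH, s16 = LOW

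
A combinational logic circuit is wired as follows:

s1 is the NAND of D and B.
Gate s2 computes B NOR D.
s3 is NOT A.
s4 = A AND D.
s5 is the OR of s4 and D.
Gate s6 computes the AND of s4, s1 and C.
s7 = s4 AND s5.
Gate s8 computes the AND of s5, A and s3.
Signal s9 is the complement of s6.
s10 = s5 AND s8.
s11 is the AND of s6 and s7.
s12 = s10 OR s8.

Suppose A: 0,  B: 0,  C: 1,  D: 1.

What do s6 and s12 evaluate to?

s6 = 0  s12 = 0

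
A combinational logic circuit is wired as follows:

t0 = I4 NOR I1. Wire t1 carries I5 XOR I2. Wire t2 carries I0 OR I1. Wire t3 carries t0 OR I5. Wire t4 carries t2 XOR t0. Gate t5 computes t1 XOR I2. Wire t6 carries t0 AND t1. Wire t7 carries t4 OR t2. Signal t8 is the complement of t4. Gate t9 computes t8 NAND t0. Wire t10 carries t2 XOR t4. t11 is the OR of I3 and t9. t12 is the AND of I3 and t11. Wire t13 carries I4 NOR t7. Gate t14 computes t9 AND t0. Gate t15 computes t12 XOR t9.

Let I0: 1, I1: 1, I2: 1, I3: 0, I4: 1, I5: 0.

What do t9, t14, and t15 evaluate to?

t9 = 1, t14 = 0, t15 = 1

t0 = I4 NOR I1 = 1 NOR 1 = 0
t2 = I0 OR I1 = 1 OR 1 = 1
t4 = t2 XOR t0 = 1 XOR 0 = 1
t8 = NOT t4 = NOT 1 = 0
t9 = t8 NAND t0 = 0 NAND 0 = 1
t11 = I3 OR t9 = 0 OR 1 = 1
t12 = I3 AND t11 = 0 AND 1 = 0
t14 = t9 AND t0 = 1 AND 0 = 0
t15 = t12 XOR t9 = 0 XOR 1 = 1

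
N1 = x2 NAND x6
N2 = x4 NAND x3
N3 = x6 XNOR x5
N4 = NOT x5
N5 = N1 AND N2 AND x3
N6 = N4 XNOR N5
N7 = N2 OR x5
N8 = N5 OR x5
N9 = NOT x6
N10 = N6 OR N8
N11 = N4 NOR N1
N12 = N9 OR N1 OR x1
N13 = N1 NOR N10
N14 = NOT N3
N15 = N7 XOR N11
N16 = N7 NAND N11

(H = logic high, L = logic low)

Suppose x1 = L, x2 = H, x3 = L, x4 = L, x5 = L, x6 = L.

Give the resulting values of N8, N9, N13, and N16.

N8 = L  N9 = H  N13 = L  N16 = H

N1 = x2 NAND x6 = H NAND L = H
N2 = x4 NAND x3 = L NAND L = H
N4 = NOT x5 = NOT L = H
N5 = N1 AND N2 AND x3 = H AND H AND L = L
N6 = N4 XNOR N5 = H XNOR L = L
N7 = N2 OR x5 = H OR L = H
N8 = N5 OR x5 = L OR L = L
N9 = NOT x6 = NOT L = H
N10 = N6 OR N8 = L OR L = L
N11 = N4 NOR N1 = H NOR H = L
N13 = N1 NOR N10 = H NOR L = L
N16 = N7 NAND N11 = H NAND L = H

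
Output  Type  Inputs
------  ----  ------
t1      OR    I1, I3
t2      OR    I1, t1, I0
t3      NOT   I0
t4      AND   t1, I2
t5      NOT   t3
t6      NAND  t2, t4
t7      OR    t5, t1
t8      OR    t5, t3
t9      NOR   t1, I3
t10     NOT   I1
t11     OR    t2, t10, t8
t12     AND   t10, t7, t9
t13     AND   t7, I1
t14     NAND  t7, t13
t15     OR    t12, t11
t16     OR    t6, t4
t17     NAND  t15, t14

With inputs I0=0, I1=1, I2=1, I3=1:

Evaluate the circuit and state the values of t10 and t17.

t10 = 0; t17 = 1

t1 = I1 OR I3 = 1 OR 1 = 1
t2 = I1 OR t1 OR I0 = 1 OR 1 OR 0 = 1
t3 = NOT I0 = NOT 0 = 1
t5 = NOT t3 = NOT 1 = 0
t7 = t5 OR t1 = 0 OR 1 = 1
t8 = t5 OR t3 = 0 OR 1 = 1
t9 = t1 NOR I3 = 1 NOR 1 = 0
t10 = NOT I1 = NOT 1 = 0
t11 = t2 OR t10 OR t8 = 1 OR 0 OR 1 = 1
t12 = t10 AND t7 AND t9 = 0 AND 1 AND 0 = 0
t13 = t7 AND I1 = 1 AND 1 = 1
t14 = t7 NAND t13 = 1 NAND 1 = 0
t15 = t12 OR t11 = 0 OR 1 = 1
t17 = t15 NAND t14 = 1 NAND 0 = 1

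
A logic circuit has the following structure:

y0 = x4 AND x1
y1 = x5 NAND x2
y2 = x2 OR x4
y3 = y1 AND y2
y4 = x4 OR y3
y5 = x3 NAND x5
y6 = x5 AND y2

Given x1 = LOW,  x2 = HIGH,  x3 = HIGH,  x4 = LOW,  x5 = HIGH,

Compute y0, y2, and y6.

y0 = LOW; y2 = HIGH; y6 = HIGH

y0 = x4 AND x1 = LOW AND LOW = LOW
y2 = x2 OR x4 = HIGH OR LOW = HIGH
y6 = x5 AND y2 = HIGH AND HIGH = HIGH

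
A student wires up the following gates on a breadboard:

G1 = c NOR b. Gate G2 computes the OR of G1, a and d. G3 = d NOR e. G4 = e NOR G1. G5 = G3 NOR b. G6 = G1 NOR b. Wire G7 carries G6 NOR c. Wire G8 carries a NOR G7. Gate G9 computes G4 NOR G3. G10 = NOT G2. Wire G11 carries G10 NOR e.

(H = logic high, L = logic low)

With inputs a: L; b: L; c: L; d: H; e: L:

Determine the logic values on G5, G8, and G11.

G1 = c NOR b = L NOR L = H
G2 = G1 OR a OR d = H OR L OR H = H
G3 = d NOR e = H NOR L = L
G5 = G3 NOR b = L NOR L = H
G6 = G1 NOR b = H NOR L = L
G7 = G6 NOR c = L NOR L = H
G8 = a NOR G7 = L NOR H = L
G10 = NOT G2 = NOT H = L
G11 = G10 NOR e = L NOR L = H

G5 = H, G8 = L, G11 = H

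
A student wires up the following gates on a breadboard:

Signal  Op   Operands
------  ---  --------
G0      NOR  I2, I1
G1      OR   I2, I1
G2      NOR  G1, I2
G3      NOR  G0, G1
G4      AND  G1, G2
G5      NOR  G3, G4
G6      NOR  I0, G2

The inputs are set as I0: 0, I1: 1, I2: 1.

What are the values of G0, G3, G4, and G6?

G0 = 0, G3 = 0, G4 = 0, G6 = 1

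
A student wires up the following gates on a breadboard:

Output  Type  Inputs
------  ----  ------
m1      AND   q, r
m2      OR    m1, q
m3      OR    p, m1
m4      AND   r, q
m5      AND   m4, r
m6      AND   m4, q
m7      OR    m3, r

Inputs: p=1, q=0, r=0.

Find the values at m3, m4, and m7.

m3 = 1; m4 = 0; m7 = 1

m1 = q AND r = 0 AND 0 = 0
m3 = p OR m1 = 1 OR 0 = 1
m4 = r AND q = 0 AND 0 = 0
m7 = m3 OR r = 1 OR 0 = 1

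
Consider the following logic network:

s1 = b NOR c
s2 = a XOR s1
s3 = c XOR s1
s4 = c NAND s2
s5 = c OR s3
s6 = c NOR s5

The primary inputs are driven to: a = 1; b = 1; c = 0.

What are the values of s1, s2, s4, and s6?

s1 = 0; s2 = 1; s4 = 1; s6 = 1

s1 = b NOR c = 1 NOR 0 = 0
s2 = a XOR s1 = 1 XOR 0 = 1
s3 = c XOR s1 = 0 XOR 0 = 0
s4 = c NAND s2 = 0 NAND 1 = 1
s5 = c OR s3 = 0 OR 0 = 0
s6 = c NOR s5 = 0 NOR 0 = 1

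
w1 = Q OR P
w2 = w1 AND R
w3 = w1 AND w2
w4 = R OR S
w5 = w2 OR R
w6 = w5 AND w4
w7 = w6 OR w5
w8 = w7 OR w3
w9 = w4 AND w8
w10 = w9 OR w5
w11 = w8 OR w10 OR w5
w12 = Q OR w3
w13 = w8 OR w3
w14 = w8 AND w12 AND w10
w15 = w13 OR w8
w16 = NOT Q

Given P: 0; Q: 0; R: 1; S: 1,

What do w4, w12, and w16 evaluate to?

w4 = 1, w12 = 0, w16 = 1

w1 = Q OR P = 0 OR 0 = 0
w2 = w1 AND R = 0 AND 1 = 0
w3 = w1 AND w2 = 0 AND 0 = 0
w4 = R OR S = 1 OR 1 = 1
w12 = Q OR w3 = 0 OR 0 = 0
w16 = NOT Q = NOT 0 = 1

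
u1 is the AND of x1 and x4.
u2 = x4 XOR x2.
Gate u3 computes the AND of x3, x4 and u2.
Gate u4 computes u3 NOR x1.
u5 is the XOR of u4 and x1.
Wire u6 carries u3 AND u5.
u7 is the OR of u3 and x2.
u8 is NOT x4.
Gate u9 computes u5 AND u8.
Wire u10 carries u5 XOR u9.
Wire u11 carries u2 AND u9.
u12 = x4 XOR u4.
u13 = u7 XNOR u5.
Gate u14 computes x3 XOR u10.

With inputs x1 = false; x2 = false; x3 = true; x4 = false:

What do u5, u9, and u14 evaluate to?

u5 = true  u9 = true  u14 = true

u2 = x4 XOR x2 = false XOR false = false
u3 = x3 AND x4 AND u2 = true AND false AND false = false
u4 = u3 NOR x1 = false NOR false = true
u5 = u4 XOR x1 = true XOR false = true
u8 = NOT x4 = NOT false = true
u9 = u5 AND u8 = true AND true = true
u10 = u5 XOR u9 = true XOR true = false
u14 = x3 XOR u10 = true XOR false = true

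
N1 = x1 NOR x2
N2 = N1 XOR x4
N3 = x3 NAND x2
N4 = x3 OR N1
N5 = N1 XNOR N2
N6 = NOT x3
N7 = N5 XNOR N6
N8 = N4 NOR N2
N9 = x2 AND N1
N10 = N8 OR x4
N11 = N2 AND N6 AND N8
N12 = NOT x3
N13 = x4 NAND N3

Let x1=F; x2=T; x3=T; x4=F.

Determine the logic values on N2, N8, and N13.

N2 = F, N8 = F, N13 = T

N1 = x1 NOR x2 = F NOR T = F
N2 = N1 XOR x4 = F XOR F = F
N3 = x3 NAND x2 = T NAND T = F
N4 = x3 OR N1 = T OR F = T
N8 = N4 NOR N2 = T NOR F = F
N13 = x4 NAND N3 = F NAND F = T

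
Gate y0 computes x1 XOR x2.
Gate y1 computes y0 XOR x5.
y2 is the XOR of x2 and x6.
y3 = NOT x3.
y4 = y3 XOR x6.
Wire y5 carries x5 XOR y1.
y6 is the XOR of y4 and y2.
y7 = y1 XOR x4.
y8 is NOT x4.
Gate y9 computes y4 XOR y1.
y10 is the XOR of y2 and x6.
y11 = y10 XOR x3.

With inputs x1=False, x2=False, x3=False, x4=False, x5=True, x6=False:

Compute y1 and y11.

y1 = True; y11 = False

y0 = x1 XOR x2 = False XOR False = False
y1 = y0 XOR x5 = False XOR True = True
y2 = x2 XOR x6 = False XOR False = False
y10 = y2 XOR x6 = False XOR False = False
y11 = y10 XOR x3 = False XOR False = False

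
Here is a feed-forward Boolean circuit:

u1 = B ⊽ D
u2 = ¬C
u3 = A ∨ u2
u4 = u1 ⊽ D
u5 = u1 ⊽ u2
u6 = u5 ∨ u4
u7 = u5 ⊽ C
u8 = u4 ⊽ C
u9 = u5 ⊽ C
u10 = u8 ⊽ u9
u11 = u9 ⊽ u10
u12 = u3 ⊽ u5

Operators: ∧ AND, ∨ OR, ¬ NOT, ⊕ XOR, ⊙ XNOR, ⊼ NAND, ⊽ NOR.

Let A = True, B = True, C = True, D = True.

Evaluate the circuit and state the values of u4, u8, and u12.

u4 = False; u8 = False; u12 = False

u1 = B NOR D = True NOR True = False
u2 = NOT C = NOT True = False
u3 = A OR u2 = True OR False = True
u4 = u1 NOR D = False NOR True = False
u5 = u1 NOR u2 = False NOR False = True
u8 = u4 NOR C = False NOR True = False
u12 = u3 NOR u5 = True NOR True = False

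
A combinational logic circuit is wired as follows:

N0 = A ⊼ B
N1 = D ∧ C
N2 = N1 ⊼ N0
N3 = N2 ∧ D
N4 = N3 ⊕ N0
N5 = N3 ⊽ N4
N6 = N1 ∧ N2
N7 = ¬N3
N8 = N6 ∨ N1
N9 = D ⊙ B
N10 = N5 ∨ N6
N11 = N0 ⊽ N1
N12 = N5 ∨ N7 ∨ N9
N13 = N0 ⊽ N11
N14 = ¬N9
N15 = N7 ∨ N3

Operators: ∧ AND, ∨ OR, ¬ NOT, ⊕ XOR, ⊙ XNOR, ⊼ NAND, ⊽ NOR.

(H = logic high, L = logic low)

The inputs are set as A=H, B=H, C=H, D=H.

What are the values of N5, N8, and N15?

N0 = A NAND B = H NAND H = L
N1 = D AND C = H AND H = H
N2 = N1 NAND N0 = H NAND L = H
N3 = N2 AND D = H AND H = H
N4 = N3 XOR N0 = H XOR L = H
N5 = N3 NOR N4 = H NOR H = L
N6 = N1 AND N2 = H AND H = H
N7 = NOT N3 = NOT H = L
N8 = N6 OR N1 = H OR H = H
N15 = N7 OR N3 = L OR H = H

N5 = L  N8 = H  N15 = H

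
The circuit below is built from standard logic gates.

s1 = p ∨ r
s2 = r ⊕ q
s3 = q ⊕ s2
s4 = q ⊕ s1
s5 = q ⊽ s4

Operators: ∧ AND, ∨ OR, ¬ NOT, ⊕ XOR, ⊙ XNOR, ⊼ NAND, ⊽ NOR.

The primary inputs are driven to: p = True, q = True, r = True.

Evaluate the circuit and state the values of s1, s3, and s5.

s1 = True  s3 = True  s5 = False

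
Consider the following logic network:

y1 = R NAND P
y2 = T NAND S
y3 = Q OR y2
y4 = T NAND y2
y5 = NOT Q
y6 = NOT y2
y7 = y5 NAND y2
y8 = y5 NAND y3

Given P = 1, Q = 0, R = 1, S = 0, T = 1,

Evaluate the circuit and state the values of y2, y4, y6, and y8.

y2 = 1; y4 = 0; y6 = 0; y8 = 0

y2 = T NAND S = 1 NAND 0 = 1
y3 = Q OR y2 = 0 OR 1 = 1
y4 = T NAND y2 = 1 NAND 1 = 0
y5 = NOT Q = NOT 0 = 1
y6 = NOT y2 = NOT 1 = 0
y8 = y5 NAND y3 = 1 NAND 1 = 0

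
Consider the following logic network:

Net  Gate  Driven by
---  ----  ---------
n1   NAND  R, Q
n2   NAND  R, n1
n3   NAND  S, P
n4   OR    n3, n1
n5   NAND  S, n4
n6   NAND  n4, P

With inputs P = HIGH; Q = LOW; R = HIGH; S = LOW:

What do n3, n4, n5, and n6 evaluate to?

n3 = HIGH; n4 = HIGH; n5 = HIGH; n6 = LOW

n1 = R NAND Q = HIGH NAND LOW = HIGH
n3 = S NAND P = LOW NAND HIGH = HIGH
n4 = n3 OR n1 = HIGH OR HIGH = HIGH
n5 = S NAND n4 = LOW NAND HIGH = HIGH
n6 = n4 NAND P = HIGH NAND HIGH = LOW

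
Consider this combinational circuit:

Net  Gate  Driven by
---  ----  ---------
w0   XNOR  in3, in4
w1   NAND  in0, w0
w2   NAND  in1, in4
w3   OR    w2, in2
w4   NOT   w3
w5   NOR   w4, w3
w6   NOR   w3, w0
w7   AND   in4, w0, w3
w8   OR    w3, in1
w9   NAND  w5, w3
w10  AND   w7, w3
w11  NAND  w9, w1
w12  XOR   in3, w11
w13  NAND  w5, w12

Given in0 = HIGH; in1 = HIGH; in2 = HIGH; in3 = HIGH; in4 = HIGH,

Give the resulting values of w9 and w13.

w9 = HIGH; w13 = HIGH

w0 = in3 XNOR in4 = HIGH XNOR HIGH = HIGH
w1 = in0 NAND w0 = HIGH NAND HIGH = LOW
w2 = in1 NAND in4 = HIGH NAND HIGH = LOW
w3 = w2 OR in2 = LOW OR HIGH = HIGH
w4 = NOT w3 = NOT HIGH = LOW
w5 = w4 NOR w3 = LOW NOR HIGH = LOW
w9 = w5 NAND w3 = LOW NAND HIGH = HIGH
w11 = w9 NAND w1 = HIGH NAND LOW = HIGH
w12 = in3 XOR w11 = HIGH XOR HIGH = LOW
w13 = w5 NAND w12 = LOW NAND LOW = HIGH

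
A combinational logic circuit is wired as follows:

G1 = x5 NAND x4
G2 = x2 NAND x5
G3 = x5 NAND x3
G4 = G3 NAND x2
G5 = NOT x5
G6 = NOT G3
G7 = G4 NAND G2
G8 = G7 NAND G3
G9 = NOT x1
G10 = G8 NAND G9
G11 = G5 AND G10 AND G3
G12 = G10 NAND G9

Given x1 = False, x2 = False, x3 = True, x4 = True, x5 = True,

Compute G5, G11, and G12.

G2 = x2 NAND x5 = False NAND True = True
G3 = x5 NAND x3 = True NAND True = False
G4 = G3 NAND x2 = False NAND False = True
G5 = NOT x5 = NOT True = False
G7 = G4 NAND G2 = True NAND True = False
G8 = G7 NAND G3 = False NAND False = True
G9 = NOT x1 = NOT False = True
G10 = G8 NAND G9 = True NAND True = False
G11 = G5 AND G10 AND G3 = False AND False AND False = False
G12 = G10 NAND G9 = False NAND True = True

G5 = False, G11 = False, G12 = True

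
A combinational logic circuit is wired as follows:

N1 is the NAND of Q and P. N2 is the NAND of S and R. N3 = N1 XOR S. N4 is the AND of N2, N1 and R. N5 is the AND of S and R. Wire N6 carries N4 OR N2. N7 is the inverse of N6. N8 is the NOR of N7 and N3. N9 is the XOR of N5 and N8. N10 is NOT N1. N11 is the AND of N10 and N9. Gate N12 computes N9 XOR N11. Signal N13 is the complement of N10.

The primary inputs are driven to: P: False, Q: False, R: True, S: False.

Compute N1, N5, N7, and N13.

N1 = True  N5 = False  N7 = False  N13 = True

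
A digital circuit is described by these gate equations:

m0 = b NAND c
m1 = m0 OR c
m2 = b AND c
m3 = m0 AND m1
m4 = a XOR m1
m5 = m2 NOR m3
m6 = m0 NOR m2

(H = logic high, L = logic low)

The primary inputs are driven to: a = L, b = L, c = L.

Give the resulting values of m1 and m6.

m0 = b NAND c = L NAND L = H
m1 = m0 OR c = H OR L = H
m2 = b AND c = L AND L = L
m6 = m0 NOR m2 = H NOR L = L

m1 = H; m6 = L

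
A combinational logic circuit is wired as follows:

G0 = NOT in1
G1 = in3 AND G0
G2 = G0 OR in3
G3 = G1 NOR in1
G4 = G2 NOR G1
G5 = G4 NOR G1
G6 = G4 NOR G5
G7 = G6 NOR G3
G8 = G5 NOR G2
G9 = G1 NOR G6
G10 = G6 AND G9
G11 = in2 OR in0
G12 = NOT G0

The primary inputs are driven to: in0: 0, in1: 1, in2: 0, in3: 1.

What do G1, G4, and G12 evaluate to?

G0 = NOT in1 = NOT 1 = 0
G1 = in3 AND G0 = 1 AND 0 = 0
G2 = G0 OR in3 = 0 OR 1 = 1
G4 = G2 NOR G1 = 1 NOR 0 = 0
G12 = NOT G0 = NOT 0 = 1

G1 = 0; G4 = 0; G12 = 1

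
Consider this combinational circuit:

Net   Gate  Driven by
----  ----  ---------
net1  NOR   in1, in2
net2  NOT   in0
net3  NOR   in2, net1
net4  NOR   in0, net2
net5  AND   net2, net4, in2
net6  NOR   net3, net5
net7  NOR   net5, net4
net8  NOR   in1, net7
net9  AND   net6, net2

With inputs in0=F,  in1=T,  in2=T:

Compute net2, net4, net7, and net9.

net2 = T  net4 = F  net7 = T  net9 = T

net1 = in1 NOR in2 = T NOR T = F
net2 = NOT in0 = NOT F = T
net3 = in2 NOR net1 = T NOR F = F
net4 = in0 NOR net2 = F NOR T = F
net5 = net2 AND net4 AND in2 = T AND F AND T = F
net6 = net3 NOR net5 = F NOR F = T
net7 = net5 NOR net4 = F NOR F = T
net9 = net6 AND net2 = T AND T = T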